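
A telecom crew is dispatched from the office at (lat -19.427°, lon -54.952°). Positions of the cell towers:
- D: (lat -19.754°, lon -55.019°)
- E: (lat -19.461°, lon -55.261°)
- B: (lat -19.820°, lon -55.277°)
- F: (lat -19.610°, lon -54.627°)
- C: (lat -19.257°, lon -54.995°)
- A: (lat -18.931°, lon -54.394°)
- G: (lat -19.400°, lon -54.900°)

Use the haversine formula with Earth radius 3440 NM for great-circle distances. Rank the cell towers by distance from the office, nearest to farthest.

Distance from the office at (lat -19.427°, lon -54.952°) to each:
G (lat -19.400°, lon -54.900°): 3.4 NM
C (lat -19.257°, lon -54.995°): 10.5 NM
E (lat -19.461°, lon -55.261°): 17.6 NM
D (lat -19.754°, lon -55.019°): 20.0 NM
F (lat -19.610°, lon -54.627°): 21.4 NM
B (lat -19.820°, lon -55.277°): 29.9 NM
A (lat -18.931°, lon -54.394°): 43.5 NM

G, C, E, D, F, B, A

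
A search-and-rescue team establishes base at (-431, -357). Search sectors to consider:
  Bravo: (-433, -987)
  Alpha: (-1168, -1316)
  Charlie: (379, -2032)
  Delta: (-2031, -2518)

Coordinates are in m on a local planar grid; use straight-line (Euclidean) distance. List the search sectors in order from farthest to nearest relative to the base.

Distances from the base:
Delta (-2031, -2518): 2688.9 m
Charlie (379, -2032): 1860.6 m
Alpha (-1168, -1316): 1209.5 m
Bravo (-433, -987): 630.0 m

Delta, Charlie, Alpha, Bravo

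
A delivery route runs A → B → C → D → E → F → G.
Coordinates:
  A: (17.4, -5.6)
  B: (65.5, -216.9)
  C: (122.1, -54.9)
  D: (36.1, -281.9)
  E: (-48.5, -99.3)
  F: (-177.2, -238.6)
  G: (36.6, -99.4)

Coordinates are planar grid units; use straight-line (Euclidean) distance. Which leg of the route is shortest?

Leg distances:
A→B: 216.7
B→C: 171.6
C→D: 242.7
D→E: 201.2
E→F: 189.7
F→G: 255.1
The shortest leg is B–C at 171.6.

B–C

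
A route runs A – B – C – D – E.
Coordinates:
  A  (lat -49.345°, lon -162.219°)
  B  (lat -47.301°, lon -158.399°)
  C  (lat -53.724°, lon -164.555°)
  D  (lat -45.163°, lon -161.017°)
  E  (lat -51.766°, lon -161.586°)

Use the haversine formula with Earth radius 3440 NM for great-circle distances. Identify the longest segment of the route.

C–D

Leg distances:
A→B: 195.7 NM
B→C: 451.2 NM
C→D: 532.1 NM
D→E: 397.1 NM
The longest leg is C–D at 532.1 NM.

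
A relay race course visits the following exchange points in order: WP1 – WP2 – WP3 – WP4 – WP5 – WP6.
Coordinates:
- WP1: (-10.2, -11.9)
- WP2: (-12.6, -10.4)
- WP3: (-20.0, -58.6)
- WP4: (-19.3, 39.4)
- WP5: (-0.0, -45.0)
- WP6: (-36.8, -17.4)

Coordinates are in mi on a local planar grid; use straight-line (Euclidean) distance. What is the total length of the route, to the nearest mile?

282 mi

Leg distances:
WP1→WP2: 2.8 mi  (cumulative 2.8 mi)
WP2→WP3: 48.8 mi  (cumulative 51.6 mi)
WP3→WP4: 98.0 mi  (cumulative 149.6 mi)
WP4→WP5: 86.6 mi  (cumulative 236.2 mi)
WP5→WP6: 46.0 mi  (cumulative 282.2 mi)
Total route length ≈ 282 mi.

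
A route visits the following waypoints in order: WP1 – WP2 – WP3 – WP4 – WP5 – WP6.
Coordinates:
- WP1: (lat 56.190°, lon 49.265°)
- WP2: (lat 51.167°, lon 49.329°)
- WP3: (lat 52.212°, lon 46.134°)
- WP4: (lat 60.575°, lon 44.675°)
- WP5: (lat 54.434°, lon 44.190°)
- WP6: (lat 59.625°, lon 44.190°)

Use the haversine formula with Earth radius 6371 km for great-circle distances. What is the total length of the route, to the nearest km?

3002 km

Leg distances:
WP1→WP2: 558.5 km  (cumulative 558.5 km)
WP2→WP3: 249.0 km  (cumulative 807.5 km)
WP3→WP4: 934.2 km  (cumulative 1741.7 km)
WP4→WP5: 683.5 km  (cumulative 2425.2 km)
WP5→WP6: 577.2 km  (cumulative 3002.4 km)
Total route length ≈ 3002 km.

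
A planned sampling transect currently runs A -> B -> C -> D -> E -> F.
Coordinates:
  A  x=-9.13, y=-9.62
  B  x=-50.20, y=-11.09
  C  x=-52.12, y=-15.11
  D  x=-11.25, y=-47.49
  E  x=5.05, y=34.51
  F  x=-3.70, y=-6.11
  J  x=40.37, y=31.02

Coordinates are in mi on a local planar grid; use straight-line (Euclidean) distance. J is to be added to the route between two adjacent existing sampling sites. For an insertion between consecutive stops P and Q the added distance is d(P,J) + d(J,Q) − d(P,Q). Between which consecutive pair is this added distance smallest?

Added distance for inserting J between each consecutive pair:
A–B: 122.8 mi
B–C: 198.8 mi
C–D: 145.2 mi
D–E: 45.8 mi
E–F: 51.6 mi
Smallest added distance is 45.8 mi, inserting between D and E.

between D and E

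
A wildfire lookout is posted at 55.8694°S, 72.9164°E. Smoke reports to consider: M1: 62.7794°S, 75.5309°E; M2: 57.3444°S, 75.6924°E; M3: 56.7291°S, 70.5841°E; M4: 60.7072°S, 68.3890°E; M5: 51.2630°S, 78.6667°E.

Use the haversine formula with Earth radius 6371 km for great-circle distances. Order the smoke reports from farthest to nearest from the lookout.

M1, M5, M4, M2, M3

Distance from the lookout at 55.8694°S, 72.9164°E to each:
M1 62.7794°S, 75.5309°E: 782.4 km
M5 51.2630°S, 78.6667°E: 637.2 km
M4 60.7072°S, 68.3890°E: 599.2 km
M2 57.3444°S, 75.6924°E: 236.1 km
M3 56.7291°S, 70.5841°E: 172.7 km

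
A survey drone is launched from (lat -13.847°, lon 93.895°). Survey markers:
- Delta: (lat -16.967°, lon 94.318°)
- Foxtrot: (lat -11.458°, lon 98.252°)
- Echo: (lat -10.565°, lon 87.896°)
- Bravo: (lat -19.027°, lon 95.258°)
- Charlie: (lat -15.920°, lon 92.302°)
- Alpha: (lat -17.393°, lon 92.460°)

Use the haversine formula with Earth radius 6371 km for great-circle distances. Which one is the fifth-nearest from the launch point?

Distance to each, sorted:
Charlie: 287.1 km
Delta: 349.9 km
Alpha: 423.2 km
Foxtrot: 542.2 km
Bravo: 594.0 km
Echo: 747.1 km
The fifth-nearest is Bravo at 594.0 km.

Bravo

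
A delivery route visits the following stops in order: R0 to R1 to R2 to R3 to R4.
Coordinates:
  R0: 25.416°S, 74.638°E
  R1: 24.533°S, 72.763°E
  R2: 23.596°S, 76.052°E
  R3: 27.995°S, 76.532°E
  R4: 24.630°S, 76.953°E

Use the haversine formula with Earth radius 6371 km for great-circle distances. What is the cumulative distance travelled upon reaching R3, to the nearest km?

1054 km

Leg distances:
R0→R1: 213.0 km  (cumulative 213.0 km)
R1→R2: 349.8 km  (cumulative 562.8 km)
R2→R3: 491.5 km  (cumulative 1054.3 km)
Cumulative distance at R3 ≈ 1054 km.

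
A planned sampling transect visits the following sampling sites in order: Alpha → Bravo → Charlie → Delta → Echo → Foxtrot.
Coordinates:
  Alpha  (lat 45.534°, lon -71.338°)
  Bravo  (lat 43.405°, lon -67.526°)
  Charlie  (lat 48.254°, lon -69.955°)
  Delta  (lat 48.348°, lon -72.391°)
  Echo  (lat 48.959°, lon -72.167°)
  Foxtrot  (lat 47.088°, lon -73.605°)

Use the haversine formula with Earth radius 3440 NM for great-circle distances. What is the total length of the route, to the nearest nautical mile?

Leg distances:
Alpha→Bravo: 207.4 NM  (cumulative 207.4 NM)
Bravo→Charlie: 308.3 NM  (cumulative 515.7 NM)
Charlie→Delta: 97.5 NM  (cumulative 613.1 NM)
Delta→Echo: 37.7 NM  (cumulative 650.9 NM)
Echo→Foxtrot: 126.3 NM  (cumulative 777.2 NM)
Total route length ≈ 777 NM.

777 NM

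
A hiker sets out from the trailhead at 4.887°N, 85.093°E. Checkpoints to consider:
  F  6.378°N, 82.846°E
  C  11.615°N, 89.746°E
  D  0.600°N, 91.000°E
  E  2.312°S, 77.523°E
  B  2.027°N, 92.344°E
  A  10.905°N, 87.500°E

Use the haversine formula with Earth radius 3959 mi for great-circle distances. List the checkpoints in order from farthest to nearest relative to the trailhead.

Distances from the trailhead:
E 2.312°S, 77.523°E: 721.5 mi
C 11.615°N, 89.746°E: 563.2 mi
B 2.027°N, 92.344°E: 537.7 mi
D 0.600°N, 91.000°E: 503.9 mi
A 10.905°N, 87.500°E: 447.2 mi
F 6.378°N, 82.846°E: 185.7 mi

E, C, B, D, A, F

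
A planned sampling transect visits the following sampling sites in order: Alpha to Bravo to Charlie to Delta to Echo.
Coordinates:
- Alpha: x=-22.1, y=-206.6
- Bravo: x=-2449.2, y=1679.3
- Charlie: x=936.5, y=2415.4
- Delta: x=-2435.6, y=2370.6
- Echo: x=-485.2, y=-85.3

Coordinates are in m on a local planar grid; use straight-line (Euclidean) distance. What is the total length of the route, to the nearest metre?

13047 m

Leg distances:
Alpha→Bravo: 3073.7 m  (cumulative 3073.7 m)
Bravo→Charlie: 3464.8 m  (cumulative 6538.5 m)
Charlie→Delta: 3372.4 m  (cumulative 9910.9 m)
Delta→Echo: 3136.2 m  (cumulative 13047.0 m)
Total route length ≈ 13047 m.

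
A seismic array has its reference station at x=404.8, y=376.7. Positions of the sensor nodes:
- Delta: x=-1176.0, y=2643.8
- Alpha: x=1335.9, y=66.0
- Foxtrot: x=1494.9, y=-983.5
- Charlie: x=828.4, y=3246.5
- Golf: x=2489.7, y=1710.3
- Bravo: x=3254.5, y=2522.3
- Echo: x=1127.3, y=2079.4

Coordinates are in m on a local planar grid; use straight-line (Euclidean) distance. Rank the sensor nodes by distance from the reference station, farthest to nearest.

Distance from the reference station at x=404.8, y=376.7 to each:
Bravo x=3254.5, y=2522.3: 3567.1 m
Charlie x=828.4, y=3246.5: 2900.9 m
Delta x=-1176.0, y=2643.8: 2763.8 m
Golf x=2489.7, y=1710.3: 2474.9 m
Echo x=1127.3, y=2079.4: 1849.6 m
Foxtrot x=1494.9, y=-983.5: 1743.1 m
Alpha x=1335.9, y=66.0: 981.6 m

Bravo, Charlie, Delta, Golf, Echo, Foxtrot, Alpha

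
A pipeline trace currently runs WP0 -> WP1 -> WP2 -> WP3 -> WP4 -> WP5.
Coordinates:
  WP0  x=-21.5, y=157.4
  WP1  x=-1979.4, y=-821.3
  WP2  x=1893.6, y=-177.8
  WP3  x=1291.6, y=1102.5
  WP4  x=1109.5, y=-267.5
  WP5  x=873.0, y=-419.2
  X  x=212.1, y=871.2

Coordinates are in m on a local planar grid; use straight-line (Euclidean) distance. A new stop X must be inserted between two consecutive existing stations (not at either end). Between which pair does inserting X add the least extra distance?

Added distance for inserting X between each consecutive pair:
WP0–WP1: 1331.1 m
WP1–WP2: 824.8 m
WP2–WP3: 1671.1 m
WP3–WP4: 1171.8 m
WP4–WP5: 2618.6 m
Smallest added distance is 824.8 m, inserting between WP1 and WP2.

between WP1 and WP2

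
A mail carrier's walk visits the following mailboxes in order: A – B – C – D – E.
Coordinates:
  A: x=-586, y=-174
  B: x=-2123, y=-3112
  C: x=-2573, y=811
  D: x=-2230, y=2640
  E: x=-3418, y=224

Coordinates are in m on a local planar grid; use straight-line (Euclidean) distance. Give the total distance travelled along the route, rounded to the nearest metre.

11818 m

Leg distances:
A→B: 3315.8 m  (cumulative 3315.8 m)
B→C: 3948.7 m  (cumulative 7264.5 m)
C→D: 1860.9 m  (cumulative 9125.4 m)
D→E: 2692.3 m  (cumulative 11817.6 m)
Total route length ≈ 11818 m.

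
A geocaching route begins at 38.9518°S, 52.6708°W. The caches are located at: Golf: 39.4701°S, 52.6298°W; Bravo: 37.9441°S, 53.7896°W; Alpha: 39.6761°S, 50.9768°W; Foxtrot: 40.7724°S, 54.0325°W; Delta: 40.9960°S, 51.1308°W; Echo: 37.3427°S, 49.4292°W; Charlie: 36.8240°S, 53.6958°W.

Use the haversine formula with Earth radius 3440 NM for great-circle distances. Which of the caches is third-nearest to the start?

Distances from the start (38.9518°S, 52.6708°W):
Golf: 31.2 NM
Bravo: 80.2 NM
Alpha: 89.9 NM
Foxtrot: 126.0 NM
Charlie: 136.7 NM
Delta: 141.7 NM
Echo: 181.0 NM
The third-nearest is Alpha at 89.9 NM.

Alpha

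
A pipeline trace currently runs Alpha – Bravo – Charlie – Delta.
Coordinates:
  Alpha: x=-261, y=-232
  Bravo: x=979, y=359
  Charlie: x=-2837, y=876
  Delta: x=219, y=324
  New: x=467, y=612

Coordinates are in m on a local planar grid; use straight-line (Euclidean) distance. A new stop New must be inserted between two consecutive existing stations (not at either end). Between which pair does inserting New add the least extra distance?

between Bravo and Charlie

Added distance for inserting New between each consecutive pair:
Alpha–Bravo: 312.1 m
Bravo–Charlie: 34.8 m
Charlie–Delta: 589.1 m
Smallest added distance is 34.8 m, inserting between Bravo and Charlie.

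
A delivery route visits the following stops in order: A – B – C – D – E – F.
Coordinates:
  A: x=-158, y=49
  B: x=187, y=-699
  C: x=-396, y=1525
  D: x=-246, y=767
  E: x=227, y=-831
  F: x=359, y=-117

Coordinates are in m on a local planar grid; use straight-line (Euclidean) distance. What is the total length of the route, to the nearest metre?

6288 m

Leg distances:
A→B: 823.7 m  (cumulative 823.7 m)
B→C: 2299.1 m  (cumulative 3122.9 m)
C→D: 772.7 m  (cumulative 3895.6 m)
D→E: 1666.5 m  (cumulative 5562.1 m)
E→F: 726.1 m  (cumulative 6288.2 m)
Total route length ≈ 6288 m.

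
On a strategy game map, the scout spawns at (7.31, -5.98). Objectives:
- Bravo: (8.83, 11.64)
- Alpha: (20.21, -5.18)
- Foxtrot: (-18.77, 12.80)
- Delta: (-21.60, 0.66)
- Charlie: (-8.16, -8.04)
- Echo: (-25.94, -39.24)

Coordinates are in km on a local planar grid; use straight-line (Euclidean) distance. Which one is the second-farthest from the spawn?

Distance to each, sorted:
Echo: 47.0 km
Foxtrot: 32.1 km
Delta: 29.7 km
Bravo: 17.7 km
Charlie: 15.6 km
Alpha: 12.9 km
The second-farthest is Foxtrot at 32.1 km.

Foxtrot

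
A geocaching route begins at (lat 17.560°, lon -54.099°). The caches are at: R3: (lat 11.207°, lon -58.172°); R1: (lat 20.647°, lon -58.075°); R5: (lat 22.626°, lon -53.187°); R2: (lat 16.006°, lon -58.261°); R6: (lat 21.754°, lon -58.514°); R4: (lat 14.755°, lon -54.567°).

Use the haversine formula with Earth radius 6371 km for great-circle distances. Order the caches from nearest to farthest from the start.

R4, R2, R1, R5, R6, R3

Distance from the start at (lat 17.560°, lon -54.099°) to each:
R4 (lat 14.755°, lon -54.567°): 315.9 km
R2 (lat 16.006°, lon -58.261°): 475.6 km
R1 (lat 20.647°, lon -58.075°): 540.6 km
R5 (lat 22.626°, lon -53.187°): 571.3 km
R6 (lat 21.754°, lon -58.514°): 656.6 km
R3 (lat 11.207°, lon -58.172°): 831.4 km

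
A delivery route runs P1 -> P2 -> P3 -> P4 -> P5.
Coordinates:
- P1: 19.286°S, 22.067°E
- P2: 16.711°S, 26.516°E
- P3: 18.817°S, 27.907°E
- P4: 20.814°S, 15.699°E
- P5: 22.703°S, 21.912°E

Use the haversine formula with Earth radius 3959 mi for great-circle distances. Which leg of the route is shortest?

P2–P3

Leg distances:
P1→P2: 342.2 mi
P2→P3: 171.9 mi
P3→P4: 805.3 mi
P4→P5: 419.5 mi
The shortest leg is P2–P3 at 171.9 mi.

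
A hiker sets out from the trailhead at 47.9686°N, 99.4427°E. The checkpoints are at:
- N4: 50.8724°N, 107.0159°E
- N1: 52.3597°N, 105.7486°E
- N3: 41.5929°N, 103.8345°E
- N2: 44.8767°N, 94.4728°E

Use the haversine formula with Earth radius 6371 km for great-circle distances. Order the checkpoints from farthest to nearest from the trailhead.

Distances from the trailhead:
N3 41.5929°N, 103.8345°E: 788.8 km
N1 52.3597°N, 105.7486°E: 663.0 km
N4 50.8724°N, 107.0159°E: 635.4 km
N2 44.8767°N, 94.4728°E: 513.0 km

N3, N1, N4, N2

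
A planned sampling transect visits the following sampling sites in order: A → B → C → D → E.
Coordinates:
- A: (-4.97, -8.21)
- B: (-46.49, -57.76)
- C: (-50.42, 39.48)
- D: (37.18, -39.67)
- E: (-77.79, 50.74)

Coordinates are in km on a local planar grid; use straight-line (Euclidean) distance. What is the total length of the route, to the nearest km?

426 km

Leg distances:
A→B: 64.6 km  (cumulative 64.6 km)
B→C: 97.3 km  (cumulative 162.0 km)
C→D: 118.1 km  (cumulative 280.0 km)
D→E: 146.3 km  (cumulative 426.3 km)
Total route length ≈ 426 km.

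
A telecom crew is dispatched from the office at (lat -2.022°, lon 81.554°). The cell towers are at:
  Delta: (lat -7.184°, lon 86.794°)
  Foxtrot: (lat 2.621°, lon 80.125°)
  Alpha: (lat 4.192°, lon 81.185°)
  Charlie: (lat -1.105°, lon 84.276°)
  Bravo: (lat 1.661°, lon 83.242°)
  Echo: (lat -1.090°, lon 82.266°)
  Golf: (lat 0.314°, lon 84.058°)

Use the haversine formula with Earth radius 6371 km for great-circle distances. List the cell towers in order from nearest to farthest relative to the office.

Echo, Charlie, Golf, Bravo, Foxtrot, Alpha, Delta

Distances from the office:
Echo (lat -1.090°, lon 82.266°): 130.4 km
Charlie (lat -1.105°, lon 84.276°): 319.3 km
Golf (lat 0.314°, lon 84.058°): 380.7 km
Bravo (lat 1.661°, lon 83.242°): 450.5 km
Foxtrot (lat 2.621°, lon 80.125°): 540.2 km
Alpha (lat 4.192°, lon 81.185°): 692.2 km
Delta (lat -7.184°, lon 86.794°): 816.4 km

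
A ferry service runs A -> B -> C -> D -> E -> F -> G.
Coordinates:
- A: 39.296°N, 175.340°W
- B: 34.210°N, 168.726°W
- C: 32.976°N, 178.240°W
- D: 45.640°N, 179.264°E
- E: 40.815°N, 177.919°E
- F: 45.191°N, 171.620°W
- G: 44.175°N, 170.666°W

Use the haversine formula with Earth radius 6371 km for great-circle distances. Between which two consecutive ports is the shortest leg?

Leg distances:
A→B: 816.3 km
B→C: 891.5 km
C→D: 1424.3 km
D→E: 547.4 km
E→F: 978.9 km
F→G: 135.8 km
The shortest leg is F–G at 135.8 km.

F–G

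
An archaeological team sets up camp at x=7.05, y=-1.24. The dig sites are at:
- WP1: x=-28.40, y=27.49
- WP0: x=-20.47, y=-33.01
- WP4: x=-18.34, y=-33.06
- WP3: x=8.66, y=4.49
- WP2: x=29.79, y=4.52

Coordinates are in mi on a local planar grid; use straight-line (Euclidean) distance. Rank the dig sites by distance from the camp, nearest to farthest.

WP3, WP2, WP4, WP0, WP1

Computing each straight-line distance from x=7.05, y=-1.24:
WP3 x=8.66, y=4.49: 6.0 mi
WP2 x=29.79, y=4.52: 23.5 mi
WP4 x=-18.34, y=-33.06: 40.7 mi
WP0 x=-20.47, y=-33.01: 42.0 mi
WP1 x=-28.40, y=27.49: 45.6 mi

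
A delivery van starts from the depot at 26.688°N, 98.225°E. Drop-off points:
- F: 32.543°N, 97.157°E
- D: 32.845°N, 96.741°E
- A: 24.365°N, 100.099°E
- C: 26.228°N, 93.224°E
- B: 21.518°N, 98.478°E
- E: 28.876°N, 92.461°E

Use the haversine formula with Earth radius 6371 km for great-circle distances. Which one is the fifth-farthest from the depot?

C

Distances from the depot (26.688°N, 98.225°E):
D: 699.4 km
F: 659.2 km
E: 616.9 km
B: 575.5 km
C: 500.4 km
A: 319.5 km
The fifth-farthest is C at 500.4 km.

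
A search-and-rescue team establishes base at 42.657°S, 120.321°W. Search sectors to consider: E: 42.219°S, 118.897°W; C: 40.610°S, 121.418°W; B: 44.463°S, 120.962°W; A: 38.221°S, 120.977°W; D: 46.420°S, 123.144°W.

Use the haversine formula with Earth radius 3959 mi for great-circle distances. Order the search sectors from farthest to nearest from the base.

Computing each great-circle distance from 42.657°S, 120.321°W:
A 38.221°S, 120.977°W: 308.4 mi
D 46.420°S, 123.144°W: 294.8 mi
C 40.610°S, 121.418°W: 152.4 mi
B 44.463°S, 120.962°W: 128.9 mi
E 42.219°S, 118.897°W: 78.7 mi

A, D, C, B, E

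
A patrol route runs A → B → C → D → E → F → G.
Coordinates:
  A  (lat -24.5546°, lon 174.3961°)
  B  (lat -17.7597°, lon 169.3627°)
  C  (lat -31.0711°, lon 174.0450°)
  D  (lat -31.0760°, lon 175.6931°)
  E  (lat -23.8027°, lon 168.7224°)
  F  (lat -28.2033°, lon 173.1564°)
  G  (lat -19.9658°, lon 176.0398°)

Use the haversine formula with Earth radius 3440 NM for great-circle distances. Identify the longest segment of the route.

B–C

Leg distances:
A→B: 495.7 NM
B→C: 838.9 NM
C→D: 84.8 NM
D→E: 573.0 NM
E→F: 356.4 NM
F→G: 519.1 NM
The longest leg is B–C at 838.9 NM.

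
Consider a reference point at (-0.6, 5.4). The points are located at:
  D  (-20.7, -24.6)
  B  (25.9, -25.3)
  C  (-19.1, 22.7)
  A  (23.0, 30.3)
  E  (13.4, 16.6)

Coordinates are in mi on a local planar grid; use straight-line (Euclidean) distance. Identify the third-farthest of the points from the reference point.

A

Distances from the reference point ((-0.6, 5.4)):
B: 40.6 mi
D: 36.1 mi
A: 34.3 mi
C: 25.3 mi
E: 17.9 mi
The third-farthest is A at 34.3 mi.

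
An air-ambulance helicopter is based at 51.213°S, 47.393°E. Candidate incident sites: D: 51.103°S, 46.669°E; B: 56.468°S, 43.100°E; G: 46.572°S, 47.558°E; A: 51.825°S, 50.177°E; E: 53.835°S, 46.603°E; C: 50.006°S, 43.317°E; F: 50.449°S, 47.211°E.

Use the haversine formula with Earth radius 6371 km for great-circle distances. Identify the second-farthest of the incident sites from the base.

G

Distances from the base (51.213°S, 47.393°E):
B: 648.4 km
G: 516.2 km
C: 317.3 km
E: 296.4 km
A: 204.3 km
F: 85.9 km
D: 52.0 km
The second-farthest is G at 516.2 km.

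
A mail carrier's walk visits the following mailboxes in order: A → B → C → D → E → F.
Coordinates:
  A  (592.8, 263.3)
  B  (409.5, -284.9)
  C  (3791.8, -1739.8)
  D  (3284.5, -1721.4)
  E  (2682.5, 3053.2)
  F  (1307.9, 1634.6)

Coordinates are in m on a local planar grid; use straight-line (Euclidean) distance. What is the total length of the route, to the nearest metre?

Leg distances:
A→B: 578.0 m  (cumulative 578.0 m)
B→C: 3681.9 m  (cumulative 4260.0 m)
C→D: 507.6 m  (cumulative 4767.6 m)
D→E: 4812.4 m  (cumulative 9580.0 m)
E→F: 1975.3 m  (cumulative 11555.3 m)
Total route length ≈ 11555 m.

11555 m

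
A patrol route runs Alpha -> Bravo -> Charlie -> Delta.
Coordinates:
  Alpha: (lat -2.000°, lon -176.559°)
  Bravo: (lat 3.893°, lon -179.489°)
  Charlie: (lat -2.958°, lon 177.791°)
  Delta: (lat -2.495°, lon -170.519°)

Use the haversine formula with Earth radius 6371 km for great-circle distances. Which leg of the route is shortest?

Leg distances:
Alpha→Bravo: 731.7 km
Bravo→Charlie: 819.6 km
Charlie→Delta: 1299.4 km
The shortest leg is Alpha–Bravo at 731.7 km.

Alpha–Bravo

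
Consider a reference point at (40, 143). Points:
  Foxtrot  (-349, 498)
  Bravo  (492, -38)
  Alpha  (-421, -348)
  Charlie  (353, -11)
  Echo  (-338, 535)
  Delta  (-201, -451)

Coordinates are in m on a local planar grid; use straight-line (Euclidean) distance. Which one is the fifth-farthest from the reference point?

Distance to each, sorted:
Alpha: 673.5 m
Delta: 641.0 m
Echo: 544.6 m
Foxtrot: 526.6 m
Bravo: 486.9 m
Charlie: 348.8 m
The fifth-farthest is Bravo at 486.9 m.

Bravo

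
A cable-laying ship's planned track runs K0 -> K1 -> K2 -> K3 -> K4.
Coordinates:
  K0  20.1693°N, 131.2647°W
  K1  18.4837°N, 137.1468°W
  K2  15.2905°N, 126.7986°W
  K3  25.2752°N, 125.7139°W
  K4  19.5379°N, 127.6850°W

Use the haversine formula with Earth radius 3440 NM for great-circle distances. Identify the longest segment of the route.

K1–K2

Leg distances:
K0→K1: 348.3 NM
K1→K2: 624.5 NM
K2→K3: 602.6 NM
K3→K4: 361.4 NM
The longest leg is K1–K2 at 624.5 NM.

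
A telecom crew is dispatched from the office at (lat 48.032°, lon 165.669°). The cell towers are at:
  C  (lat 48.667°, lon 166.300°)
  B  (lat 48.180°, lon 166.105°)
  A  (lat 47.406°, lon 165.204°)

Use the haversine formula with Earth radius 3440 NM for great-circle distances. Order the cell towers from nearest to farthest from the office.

B, A, C

Distances from the office:
B (lat 48.180°, lon 166.105°): 19.6 NM
A (lat 47.406°, lon 165.204°): 42.0 NM
C (lat 48.667°, lon 166.300°): 45.7 NM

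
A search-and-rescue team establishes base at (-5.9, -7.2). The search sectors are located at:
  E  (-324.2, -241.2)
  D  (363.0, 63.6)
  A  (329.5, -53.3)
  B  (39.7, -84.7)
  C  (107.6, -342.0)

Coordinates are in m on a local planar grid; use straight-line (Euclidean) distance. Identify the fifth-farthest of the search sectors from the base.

B

Distance to each, sorted:
E: 395.1 m
D: 375.6 m
C: 353.5 m
A: 338.6 m
B: 89.9 m
The fifth-farthest is B at 89.9 m.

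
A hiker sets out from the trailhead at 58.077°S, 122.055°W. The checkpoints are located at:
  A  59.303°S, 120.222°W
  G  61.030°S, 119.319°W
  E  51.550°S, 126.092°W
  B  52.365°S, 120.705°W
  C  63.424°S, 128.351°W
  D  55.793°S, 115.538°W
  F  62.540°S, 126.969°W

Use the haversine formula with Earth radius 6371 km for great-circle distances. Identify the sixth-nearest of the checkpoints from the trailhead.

Distance to each, sorted:
A: 172.6 km
G: 362.7 km
D: 469.6 km
F: 564.9 km
B: 640.9 km
C: 685.2 km
E: 770.1 km
The sixth-nearest is C at 685.2 km.

C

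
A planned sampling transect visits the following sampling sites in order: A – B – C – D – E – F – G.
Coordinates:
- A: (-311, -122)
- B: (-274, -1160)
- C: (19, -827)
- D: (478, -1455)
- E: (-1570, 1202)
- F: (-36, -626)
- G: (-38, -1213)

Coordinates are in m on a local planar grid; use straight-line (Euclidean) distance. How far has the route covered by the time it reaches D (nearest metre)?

Leg distances:
A→B: 1038.7 m  (cumulative 1038.7 m)
B→C: 443.6 m  (cumulative 1482.2 m)
C→D: 777.9 m  (cumulative 2260.1 m)
Cumulative distance at D ≈ 2260 m.

2260 m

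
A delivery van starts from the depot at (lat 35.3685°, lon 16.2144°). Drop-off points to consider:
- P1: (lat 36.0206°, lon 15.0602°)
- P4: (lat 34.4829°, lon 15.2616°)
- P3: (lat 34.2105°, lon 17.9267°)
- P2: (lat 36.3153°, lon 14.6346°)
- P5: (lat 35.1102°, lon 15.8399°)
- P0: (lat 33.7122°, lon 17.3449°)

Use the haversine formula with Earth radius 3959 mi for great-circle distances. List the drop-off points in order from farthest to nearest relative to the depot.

P0, P3, P2, P4, P1, P5

Distances from the depot:
P0 (lat 33.7122°, lon 17.3449°): 131.3 mi
P3 (lat 34.2105°, lon 17.9267°): 125.9 mi
P2 (lat 36.3153°, lon 14.6346°): 110.0 mi
P4 (lat 34.4829°, lon 15.2616°): 81.6 mi
P1 (lat 36.0206°, lon 15.0602°): 78.9 mi
P5 (lat 35.1102°, lon 15.8399°): 27.7 mi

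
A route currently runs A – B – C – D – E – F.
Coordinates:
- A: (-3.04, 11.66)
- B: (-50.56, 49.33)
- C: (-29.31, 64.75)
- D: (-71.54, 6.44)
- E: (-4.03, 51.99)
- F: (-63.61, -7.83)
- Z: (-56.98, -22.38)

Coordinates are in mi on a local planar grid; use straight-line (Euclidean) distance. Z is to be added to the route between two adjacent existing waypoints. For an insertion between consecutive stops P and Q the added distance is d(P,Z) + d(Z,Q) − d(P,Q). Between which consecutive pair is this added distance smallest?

between E and F

Added distance for inserting Z between each consecutive pair:
A–B: 75.1 mi
B–C: 137.2 mi
C–D: 51.7 mi
D–E: 42.1 mi
E–F: 22.9 mi
Smallest added distance is 22.9 mi, inserting between E and F.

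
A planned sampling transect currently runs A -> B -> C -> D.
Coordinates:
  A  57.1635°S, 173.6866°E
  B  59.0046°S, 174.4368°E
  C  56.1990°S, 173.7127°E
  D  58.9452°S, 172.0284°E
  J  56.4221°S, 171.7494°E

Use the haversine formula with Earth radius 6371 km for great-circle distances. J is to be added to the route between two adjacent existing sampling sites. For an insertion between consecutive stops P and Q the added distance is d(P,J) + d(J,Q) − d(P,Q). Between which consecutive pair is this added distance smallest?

between C and D

Added distance for inserting J between each consecutive pair:
A–B: 263.0 km
B–C: 137.2 km
C–D: 83.2 km
Smallest added distance is 83.2 km, inserting between C and D.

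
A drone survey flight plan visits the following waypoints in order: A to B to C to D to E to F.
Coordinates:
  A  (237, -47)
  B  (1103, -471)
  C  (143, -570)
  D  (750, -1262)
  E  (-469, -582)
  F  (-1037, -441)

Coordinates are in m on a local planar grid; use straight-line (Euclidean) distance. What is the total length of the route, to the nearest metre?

4831 m

Leg distances:
A→B: 964.2 m  (cumulative 964.2 m)
B→C: 965.1 m  (cumulative 1929.3 m)
C→D: 920.5 m  (cumulative 2849.8 m)
D→E: 1395.8 m  (cumulative 4245.7 m)
E→F: 585.2 m  (cumulative 4830.9 m)
Total route length ≈ 4831 m.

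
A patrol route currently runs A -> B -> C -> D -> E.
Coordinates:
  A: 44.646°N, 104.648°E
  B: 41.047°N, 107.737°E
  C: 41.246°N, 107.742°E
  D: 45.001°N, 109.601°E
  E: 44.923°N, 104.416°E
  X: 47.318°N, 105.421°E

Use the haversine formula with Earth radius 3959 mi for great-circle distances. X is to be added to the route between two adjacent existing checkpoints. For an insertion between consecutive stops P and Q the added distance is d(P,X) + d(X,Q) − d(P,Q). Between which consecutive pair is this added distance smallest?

between D and E

Added distance for inserting X between each consecutive pair:
A–B: 342.7 mi
B–C: 869.4 mi
C–D: 415.2 mi
D–E: 175.0 mi
Smallest added distance is 175.0 mi, inserting between D and E.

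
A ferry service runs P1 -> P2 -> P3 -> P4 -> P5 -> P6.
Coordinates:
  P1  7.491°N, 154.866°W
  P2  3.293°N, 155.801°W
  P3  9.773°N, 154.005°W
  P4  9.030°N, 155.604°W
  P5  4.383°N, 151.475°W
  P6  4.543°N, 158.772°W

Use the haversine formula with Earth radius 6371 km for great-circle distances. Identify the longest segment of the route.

Leg distances:
P1→P2: 478.1 km
P2→P3: 747.3 km
P3→P4: 193.9 km
P4→P5: 689.1 km
P5→P6: 809.1 km
The longest leg is P5–P6 at 809.1 km.

P5–P6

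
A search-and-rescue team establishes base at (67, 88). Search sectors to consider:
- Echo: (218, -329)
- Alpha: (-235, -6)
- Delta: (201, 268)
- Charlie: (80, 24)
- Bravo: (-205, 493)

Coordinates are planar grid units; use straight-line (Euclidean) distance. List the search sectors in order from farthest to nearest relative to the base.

Computing each straight-line distance from (67, 88):
Bravo (-205, 493): 487.9
Echo (218, -329): 443.5
Alpha (-235, -6): 316.3
Delta (201, 268): 224.4
Charlie (80, 24): 65.3

Bravo, Echo, Alpha, Delta, Charlie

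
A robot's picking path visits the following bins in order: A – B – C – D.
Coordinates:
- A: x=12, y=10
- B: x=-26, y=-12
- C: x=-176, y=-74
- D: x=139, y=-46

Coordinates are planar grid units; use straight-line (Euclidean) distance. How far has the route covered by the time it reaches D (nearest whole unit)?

522

Leg distances:
A→B: 43.9  (cumulative 43.9)
B→C: 162.3  (cumulative 206.2)
C→D: 316.2  (cumulative 522.5)
Cumulative distance at D ≈ 522.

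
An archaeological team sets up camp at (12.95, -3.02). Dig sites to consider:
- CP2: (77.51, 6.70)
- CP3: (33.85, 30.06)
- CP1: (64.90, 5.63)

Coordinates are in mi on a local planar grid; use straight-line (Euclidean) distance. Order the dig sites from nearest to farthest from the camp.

Computing each straight-line distance from (12.95, -3.02):
CP3 (33.85, 30.06): 39.1 mi
CP1 (64.90, 5.63): 52.7 mi
CP2 (77.51, 6.70): 65.3 mi

CP3, CP1, CP2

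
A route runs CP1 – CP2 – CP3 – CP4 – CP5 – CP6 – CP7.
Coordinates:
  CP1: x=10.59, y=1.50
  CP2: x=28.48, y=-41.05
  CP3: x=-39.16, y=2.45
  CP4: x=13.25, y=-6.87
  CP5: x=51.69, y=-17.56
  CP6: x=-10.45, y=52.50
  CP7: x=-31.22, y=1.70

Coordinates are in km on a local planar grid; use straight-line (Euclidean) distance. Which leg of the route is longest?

Leg distances:
CP1→CP2: 46.2 km
CP2→CP3: 80.4 km
CP3→CP4: 53.2 km
CP4→CP5: 39.9 km
CP5→CP6: 93.6 km
CP6→CP7: 54.9 km
The longest leg is CP5–CP6 at 93.6 km.

CP5–CP6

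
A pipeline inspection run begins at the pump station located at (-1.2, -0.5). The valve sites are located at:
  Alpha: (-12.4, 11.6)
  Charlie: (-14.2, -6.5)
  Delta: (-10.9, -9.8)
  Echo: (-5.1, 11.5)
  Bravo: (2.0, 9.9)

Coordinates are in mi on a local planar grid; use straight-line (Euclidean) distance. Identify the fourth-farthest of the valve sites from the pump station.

Distance to each, sorted:
Alpha: 16.5 mi
Charlie: 14.3 mi
Delta: 13.4 mi
Echo: 12.6 mi
Bravo: 10.9 mi
The fourth-farthest is Echo at 12.6 mi.

Echo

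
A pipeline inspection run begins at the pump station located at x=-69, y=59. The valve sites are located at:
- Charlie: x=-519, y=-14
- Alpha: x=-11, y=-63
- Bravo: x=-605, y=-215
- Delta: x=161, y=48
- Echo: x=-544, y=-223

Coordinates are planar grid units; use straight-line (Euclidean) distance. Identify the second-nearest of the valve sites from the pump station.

Delta

Distance to each, sorted:
Alpha: 135.1
Delta: 230.3
Charlie: 455.9
Echo: 552.4
Bravo: 602.0
The second-nearest is Delta at 230.3.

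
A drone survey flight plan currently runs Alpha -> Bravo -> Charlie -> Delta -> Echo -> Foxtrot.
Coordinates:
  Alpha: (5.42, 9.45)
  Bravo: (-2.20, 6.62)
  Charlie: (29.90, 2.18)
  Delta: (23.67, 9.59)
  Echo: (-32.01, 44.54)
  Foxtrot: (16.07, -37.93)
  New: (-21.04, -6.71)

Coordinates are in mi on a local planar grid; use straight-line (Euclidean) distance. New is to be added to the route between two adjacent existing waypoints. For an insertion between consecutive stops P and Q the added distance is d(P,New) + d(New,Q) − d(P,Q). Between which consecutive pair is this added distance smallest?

between Echo and Foxtrot

Added distance for inserting New between each consecutive pair:
Alpha–Bravo: 46.0 mi
Bravo–Charlie: 42.4 mi
Charlie–Delta: 89.6 mi
Delta–Echo: 34.3 mi
Echo–Foxtrot: 5.4 mi
Smallest added distance is 5.4 mi, inserting between Echo and Foxtrot.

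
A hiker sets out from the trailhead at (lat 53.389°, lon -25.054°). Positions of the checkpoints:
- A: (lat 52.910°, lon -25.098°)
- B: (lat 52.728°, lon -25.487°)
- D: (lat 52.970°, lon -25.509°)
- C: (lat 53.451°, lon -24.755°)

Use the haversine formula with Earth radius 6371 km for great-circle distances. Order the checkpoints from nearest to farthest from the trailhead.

Computing each great-circle distance from (lat 53.389°, lon -25.054°):
C (lat 53.451°, lon -24.755°): 21.0 km
A (lat 52.910°, lon -25.098°): 53.3 km
D (lat 52.970°, lon -25.509°): 55.6 km
B (lat 52.728°, lon -25.487°): 79.0 km

C, A, D, B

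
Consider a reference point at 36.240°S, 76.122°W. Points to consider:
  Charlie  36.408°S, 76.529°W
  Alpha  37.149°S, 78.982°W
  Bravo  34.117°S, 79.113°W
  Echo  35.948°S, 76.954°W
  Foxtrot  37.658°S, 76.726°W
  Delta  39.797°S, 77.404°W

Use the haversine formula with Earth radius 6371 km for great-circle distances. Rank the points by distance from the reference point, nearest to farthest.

Charlie, Echo, Foxtrot, Alpha, Bravo, Delta

Computing each great-circle distance from 36.240°S, 76.122°W:
Charlie 36.408°S, 76.529°W: 41.0 km
Echo 35.948°S, 76.954°W: 81.5 km
Foxtrot 37.658°S, 76.726°W: 166.6 km
Alpha 37.149°S, 78.982°W: 274.3 km
Bravo 34.117°S, 79.113°W: 360.0 km
Delta 39.797°S, 77.404°W: 411.1 km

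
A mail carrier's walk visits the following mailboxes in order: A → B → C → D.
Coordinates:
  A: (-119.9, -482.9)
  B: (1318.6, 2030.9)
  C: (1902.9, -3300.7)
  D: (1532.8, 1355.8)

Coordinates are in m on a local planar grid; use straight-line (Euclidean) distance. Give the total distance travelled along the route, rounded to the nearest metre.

Leg distances:
A→B: 2896.3 m  (cumulative 2896.3 m)
B→C: 5363.5 m  (cumulative 8259.8 m)
C→D: 4671.2 m  (cumulative 12931.0 m)
Total route length ≈ 12931 m.

12931 m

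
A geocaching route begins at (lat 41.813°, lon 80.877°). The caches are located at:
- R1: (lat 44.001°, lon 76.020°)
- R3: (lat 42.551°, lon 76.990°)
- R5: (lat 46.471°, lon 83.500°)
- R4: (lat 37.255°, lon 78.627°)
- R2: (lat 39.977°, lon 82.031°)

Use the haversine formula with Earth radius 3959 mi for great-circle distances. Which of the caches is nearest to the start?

Distances from the start ((lat 41.813°, lon 80.877°)):
R2: 140.5 mi
R3: 205.4 mi
R1: 288.5 mi
R4: 337.0 mi
R5: 347.1 mi
The nearest is R2 at 140.5 mi.

R2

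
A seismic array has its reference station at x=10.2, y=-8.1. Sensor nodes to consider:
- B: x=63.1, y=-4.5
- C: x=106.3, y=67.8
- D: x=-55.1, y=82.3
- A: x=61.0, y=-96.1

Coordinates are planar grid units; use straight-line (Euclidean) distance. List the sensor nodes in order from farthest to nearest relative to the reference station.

C, D, A, B

Distance from the reference station at x=10.2, y=-8.1 to each:
C x=106.3, y=67.8: 122.5
D x=-55.1, y=82.3: 111.5
A x=61.0, y=-96.1: 101.6
B x=63.1, y=-4.5: 53.0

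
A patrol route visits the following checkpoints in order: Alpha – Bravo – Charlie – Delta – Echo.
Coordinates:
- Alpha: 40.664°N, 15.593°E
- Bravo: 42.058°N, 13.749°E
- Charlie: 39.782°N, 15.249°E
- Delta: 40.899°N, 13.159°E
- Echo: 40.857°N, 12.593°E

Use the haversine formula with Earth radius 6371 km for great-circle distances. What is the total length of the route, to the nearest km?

765 km

Leg distances:
Alpha→Bravo: 218.4 km  (cumulative 218.4 km)
Bravo→Charlie: 282.7 km  (cumulative 501.1 km)
Charlie→Delta: 216.3 km  (cumulative 717.5 km)
Delta→Echo: 47.8 km  (cumulative 765.3 km)
Total route length ≈ 765 km.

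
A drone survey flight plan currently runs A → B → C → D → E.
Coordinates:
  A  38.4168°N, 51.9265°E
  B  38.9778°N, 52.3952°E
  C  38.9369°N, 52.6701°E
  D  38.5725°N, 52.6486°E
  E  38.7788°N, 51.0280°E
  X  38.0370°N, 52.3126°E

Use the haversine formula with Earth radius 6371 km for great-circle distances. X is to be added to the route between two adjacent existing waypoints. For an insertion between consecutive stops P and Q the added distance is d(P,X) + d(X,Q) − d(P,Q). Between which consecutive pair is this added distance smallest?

between D and E

Added distance for inserting X between each consecutive pair:
A–B: 84.4 km
B–C: 185.4 km
C–D: 130.6 km
D–E: 62.9 km
Smallest added distance is 62.9 km, inserting between D and E.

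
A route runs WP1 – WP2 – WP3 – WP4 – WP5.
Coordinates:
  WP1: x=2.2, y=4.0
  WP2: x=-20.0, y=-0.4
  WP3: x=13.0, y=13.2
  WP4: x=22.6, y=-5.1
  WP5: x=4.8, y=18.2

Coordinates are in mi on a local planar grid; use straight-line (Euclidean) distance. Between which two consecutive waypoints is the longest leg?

Leg distances:
WP1→WP2: 22.6 mi
WP2→WP3: 35.7 mi
WP3→WP4: 20.7 mi
WP4→WP5: 29.3 mi
The longest leg is WP2–WP3 at 35.7 mi.

WP2–WP3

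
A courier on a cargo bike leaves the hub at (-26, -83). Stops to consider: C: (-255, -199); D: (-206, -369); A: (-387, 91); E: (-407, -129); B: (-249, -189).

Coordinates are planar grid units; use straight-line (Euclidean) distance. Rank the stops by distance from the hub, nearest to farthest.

Computing each straight-line distance from (-26, -83):
B (-249, -189): 246.9
C (-255, -199): 256.7
D (-206, -369): 337.9
E (-407, -129): 383.8
A (-387, 91): 400.7

B, C, D, E, A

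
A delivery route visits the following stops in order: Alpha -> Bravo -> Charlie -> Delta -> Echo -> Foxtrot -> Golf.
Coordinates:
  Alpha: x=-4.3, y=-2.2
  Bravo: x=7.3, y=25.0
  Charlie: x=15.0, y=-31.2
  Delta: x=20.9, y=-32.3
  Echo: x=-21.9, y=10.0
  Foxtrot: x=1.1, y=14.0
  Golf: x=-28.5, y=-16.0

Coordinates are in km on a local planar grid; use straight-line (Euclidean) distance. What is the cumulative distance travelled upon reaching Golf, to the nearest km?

Leg distances:
Alpha→Bravo: 29.6 km  (cumulative 29.6 km)
Bravo→Charlie: 56.7 km  (cumulative 86.3 km)
Charlie→Delta: 6.0 km  (cumulative 92.3 km)
Delta→Echo: 60.2 km  (cumulative 152.5 km)
Echo→Foxtrot: 23.3 km  (cumulative 175.8 km)
Foxtrot→Golf: 42.1 km  (cumulative 218.0 km)
Cumulative distance at Golf ≈ 218 km.

218 km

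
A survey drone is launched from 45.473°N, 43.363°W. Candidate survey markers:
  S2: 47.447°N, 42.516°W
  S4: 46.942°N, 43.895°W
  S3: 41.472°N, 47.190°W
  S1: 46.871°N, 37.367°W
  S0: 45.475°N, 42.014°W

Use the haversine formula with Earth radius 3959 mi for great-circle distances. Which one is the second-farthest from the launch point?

Distances from the launch point (45.473°N, 43.363°W):
S3: 336.4 mi
S1: 302.6 mi
S2: 142.2 mi
S4: 104.6 mi
S0: 65.4 mi
The second-farthest is S1 at 302.6 mi.

S1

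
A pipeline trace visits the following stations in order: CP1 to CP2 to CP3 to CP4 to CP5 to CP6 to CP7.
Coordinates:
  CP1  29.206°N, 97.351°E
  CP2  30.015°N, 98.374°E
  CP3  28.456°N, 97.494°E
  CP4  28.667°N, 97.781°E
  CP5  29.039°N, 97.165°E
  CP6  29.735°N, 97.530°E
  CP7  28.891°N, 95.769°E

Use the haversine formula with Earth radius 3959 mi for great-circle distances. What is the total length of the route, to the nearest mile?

445 mi

Leg distances:
CP1→CP2: 83.1 mi  (cumulative 83.1 mi)
CP2→CP3: 120.1 mi  (cumulative 203.2 mi)
CP3→CP4: 22.7 mi  (cumulative 225.9 mi)
CP4→CP5: 45.3 mi  (cumulative 271.2 mi)
CP5→CP6: 52.9 mi  (cumulative 324.0 mi)
CP6→CP7: 121.1 mi  (cumulative 445.1 mi)
Total route length ≈ 445 mi.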